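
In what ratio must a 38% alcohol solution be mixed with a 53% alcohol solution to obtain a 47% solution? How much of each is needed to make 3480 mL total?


Let x parts of 38% mix with y parts of 53%.
38x + 53y = 47(x + y)
38x + 53y = 47x + 47y
x(38 - 47) = y(47 - 53)
x/y = (53 - 47)/(47 - 38) = 6/9
Simplify: 2:3
Total parts = 5; one part = 3480/5 = 696.00 mL
38% solution: 2×696.00 = 1392.00 mL
53% solution: 3×696.00 = 2088.00 mL
= ratio 2:3; 1392.00 mL and 2088.00 mL

ratio 2:3; 1392.00 mL and 2088.00 mL


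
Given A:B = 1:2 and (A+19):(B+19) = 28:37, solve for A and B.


Let A = 1k, B = 2k.
(1k + 19) / (2k + 19) = 28/37
Cross-multiply: 37(1k + 19) = 28(2k + 19)
37k + 703 = 56k + 532
37k - 56k = 532 - 703
-19k = -171
k = -171/-19 = 9
A = 1×9 = 9, B = 2×9 = 18
= A = 9, B = 18

A = 9, B = 18


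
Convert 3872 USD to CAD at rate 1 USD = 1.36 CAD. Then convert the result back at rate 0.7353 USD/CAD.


Amount × rate = 3872 × 1.36 = 5265.92 CAD
Round-trip: 5265.92 × 0.7353 = 3872.03 USD
= 5265.92 CAD, then 3872.03 USD

5265.92 CAD, then 3872.03 USD


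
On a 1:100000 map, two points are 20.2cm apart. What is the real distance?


Real distance = map distance × scale
= 20.2cm × 100000
= 2020000 cm = 20200.0 m
= 20.200 km

20.200 km


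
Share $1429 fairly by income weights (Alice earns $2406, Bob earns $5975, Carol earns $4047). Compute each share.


Total income = 2406 + 5975 + 4047 = $12428
Alice: $1429 × 2406/12428 = $276.65
Bob: $1429 × 5975/12428 = $687.02
Carol: $1429 × 4047/12428 = $465.33
= Alice: $276.65, Bob: $687.02, Carol: $465.33

Alice: $276.65, Bob: $687.02, Carol: $465.33


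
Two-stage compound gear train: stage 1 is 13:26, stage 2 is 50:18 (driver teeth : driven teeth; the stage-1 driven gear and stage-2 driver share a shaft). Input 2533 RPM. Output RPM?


Stage 1: RPM_B = RPM_A × t_A/t_B = 2533 × 13/26 = 32929/26 = 1266.50
B and C share a shaft → RPM_C = RPM_B
Stage 2: RPM_D = RPM_C × t_C/t_D = RPM_A × (t_A×t_C)/(t_B×t_D)
Overall ratio = (13×50)/(26×18) = 650/468
RPM_D = 2533 × 650/468 = 1646450/468
≈ 3518.06 RPM

3518.06 RPM


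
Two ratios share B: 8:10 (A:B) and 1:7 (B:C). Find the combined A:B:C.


Match B: multiply A:B by 1 → 8:10
Multiply B:C by 10 → 10:70
Combined: 8:10:70
GCD = 2
= 4:5:35

4:5:35


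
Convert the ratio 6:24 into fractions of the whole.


Total parts = 6 + 24 = 30
First part: 6/30 = 1/5
Second part: 24/30 = 4/5
= 1/5 and 4/5

1/5 and 4/5


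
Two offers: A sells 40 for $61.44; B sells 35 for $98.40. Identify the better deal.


Deal A: $61.44/40 = $1.5360/unit
Deal B: $98.40/35 = $2.8114/unit
A is cheaper per unit
= Deal A

Deal A


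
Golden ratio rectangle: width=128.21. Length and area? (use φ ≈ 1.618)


φ = (1 + √5) / 2 ≈ 1.618
Length = width × φ = 128.21 × 1.618 = 207.44378
≈ 207.44
Area = width × length = 128.21 × 207.44378 = 26596.3670338 ≈ 26596.37
= Length: 207.44, Area: 26596.37

Length: 207.44, Area: 26596.37


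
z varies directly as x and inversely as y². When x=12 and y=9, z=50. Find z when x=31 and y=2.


z = k·x/y²
Solve for k using the known point: k = z·y²/x = 50×81/12 = 4050/12 = 337.5000
Now evaluate at x=31, y=2:
z = k × 31 / 4 = (4050 × 31) / (12 × 4) = 125550/48
= 2615.6250

2615.6250


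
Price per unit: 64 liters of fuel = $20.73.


Unit rate = total / quantity
= 20.73 / 64
= $0.32 per unit

$0.32 per unit


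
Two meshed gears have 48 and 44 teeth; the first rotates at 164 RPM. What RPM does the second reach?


Gear ratio = 48:44 = 12:11
RPM_B = RPM_A × (teeth_A / teeth_B)
= 164 × (48/44)
= 178.9 RPM

178.9 RPM


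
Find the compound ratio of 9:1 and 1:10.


Compound ratio = (9×1) : (1×10)
= 9:10
GCD = 1
= 9:10

9:10


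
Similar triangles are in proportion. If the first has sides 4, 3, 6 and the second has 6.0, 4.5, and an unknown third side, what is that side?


Scale factor = 6.0/4 = 1.5
Missing side = 6 × 1.5
= 9.0

9.0


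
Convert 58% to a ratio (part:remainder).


58% means 58 parts out of 100; remainder = 42
Part : remainder = 58:42
GCD = 2
= 29:21

29:21


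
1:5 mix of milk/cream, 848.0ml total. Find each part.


Total parts = 1 + 5 = 6
milk: 848.0 × 1/6 = 141.3ml
cream: 848.0 × 5/6 = 706.7ml
= 141.3ml and 706.7ml

141.3ml and 706.7ml


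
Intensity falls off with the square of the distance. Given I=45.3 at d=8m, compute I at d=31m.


I₁d₁² = I₂d₂²
I₂ = I₁ × (d₁/d₂)²
= 45.3 × (8/31)²
= 45.3 × 64/961
= 2899.2/961
≈ 3.0169

3.0169


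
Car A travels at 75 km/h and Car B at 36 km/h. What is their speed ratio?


Ratio = 75:36
GCD = 3
Simplified = 25:12
Time ratio (same distance) = 12:25
Speed ratio = 25:12

25:12


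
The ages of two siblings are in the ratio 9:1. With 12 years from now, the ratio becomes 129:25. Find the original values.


Let A = 9k, B = 1k.
(9k + 12) / (1k + 12) = 129/25
Cross-multiply: 25(9k + 12) = 129(1k + 12)
225k + 300 = 129k + 1548
225k - 129k = 1548 - 300
96k = 1248
k = 1248/96 = 13
A = 9×13 = 117, B = 1×13 = 13
= A = 117, B = 13

A = 117, B = 13


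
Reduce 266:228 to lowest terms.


GCD(266, 228) = 38
266/38 : 228/38
= 7:6

7:6


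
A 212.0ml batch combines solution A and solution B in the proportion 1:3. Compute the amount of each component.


Total parts = 1 + 3 = 4
solution A: 212.0 × 1/4 = 53.0ml
solution B: 212.0 × 3/4 = 159.0ml
= 53.0ml and 159.0ml

53.0ml and 159.0ml


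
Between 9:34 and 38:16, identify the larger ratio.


9/34 = 0.2647
38/16 = 2.3750
0.2647 < 2.3750, so 9:34 is less
= 38:16

38:16


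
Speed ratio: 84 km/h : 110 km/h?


Ratio = 84:110
GCD = 2
Simplified = 42:55
Time ratio (same distance) = 55:42
Speed ratio = 42:55

42:55


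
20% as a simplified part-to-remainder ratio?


20% means 20 parts out of 100; remainder = 80
Part : remainder = 20:80
GCD = 20
= 1:4

1:4


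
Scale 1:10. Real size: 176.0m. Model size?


Model size = real / scale
= 176.0 / 10
= 17.6000 m

17.6000 m


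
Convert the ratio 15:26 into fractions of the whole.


Total parts = 15 + 26 = 41
First part: 15/41 = 15/41
Second part: 26/41 = 26/41
= 15/41 and 26/41

15/41 and 26/41


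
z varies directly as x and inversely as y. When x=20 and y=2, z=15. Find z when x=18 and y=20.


z = k·x/y
Solve for k using the known point: k = z·y/x = 15×2/20 = 30/20 = 1.5000
Now evaluate at x=18, y=20:
z = k × 18 / 20 = (30 × 18) / (20 × 20) = 540/400
= 1.3500

1.3500


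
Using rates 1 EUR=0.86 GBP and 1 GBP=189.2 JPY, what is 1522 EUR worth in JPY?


Step 1: 1522 EUR × 0.86 = 1308.92 GBP
Step 2: 1308.92 GBP × 189.2 = 247647.66 JPY
Implied rate EUR→JPY = 0.86 × 189.2 = 162.7120
= 247647.66 JPY

247647.66 JPY


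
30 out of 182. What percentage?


Percentage = (part / whole) × 100
= (30 / 182) × 100
≈ 16.48%

16.48%


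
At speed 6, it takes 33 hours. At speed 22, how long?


Inverse proportion: x × y = constant
k = 6 × 33 = 198
y₂ = k / 22 = 198 / 22
= 9.00

9.00


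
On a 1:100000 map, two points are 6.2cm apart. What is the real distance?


Real distance = map distance × scale
= 6.2cm × 100000
= 620000 cm = 6200.0 m
= 6.200 km

6.200 km


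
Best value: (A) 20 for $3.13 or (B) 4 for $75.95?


Deal A: $3.13/20 = $0.1565/unit
Deal B: $75.95/4 = $18.9875/unit
A is cheaper per unit
= Deal A

Deal A


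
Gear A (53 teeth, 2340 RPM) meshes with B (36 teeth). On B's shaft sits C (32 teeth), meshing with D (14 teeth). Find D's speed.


Stage 1: RPM_B = RPM_A × t_A/t_B = 2340 × 53/36 = 124020/36 = 3445.00
B and C share a shaft → RPM_C = RPM_B
Stage 2: RPM_D = RPM_C × t_C/t_D = RPM_A × (t_A×t_C)/(t_B×t_D)
Overall ratio = (53×32)/(36×14) = 1696/504
RPM_D = 2340 × 1696/504 = 3968640/504
≈ 7874.29 RPM

7874.29 RPM


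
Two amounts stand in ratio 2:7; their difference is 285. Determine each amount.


Let A = 2k, B = 7k.
7k - 2k = 285
5k = 285 → k = 285/5 = 57
A = 2×57 = 114, B = 7×57 = 399
= A = 114, B = 399

A = 114, B = 399


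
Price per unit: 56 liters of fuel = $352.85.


Unit rate = total / quantity
= 352.85 / 56
= $6.30 per unit

$6.30 per unit


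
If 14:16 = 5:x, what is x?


Cross multiply: 14 × x = 16 × 5
14x = 80
x = 80 / 14
= 5.71

5.71


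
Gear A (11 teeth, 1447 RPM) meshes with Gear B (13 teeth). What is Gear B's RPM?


Gear ratio = 11:13 = 11:13
RPM_B = RPM_A × (teeth_A / teeth_B)
= 1447 × (11/13)
= 1224.4 RPM

1224.4 RPM


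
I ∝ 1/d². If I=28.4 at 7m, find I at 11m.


I₁d₁² = I₂d₂²
I₂ = I₁ × (d₁/d₂)²
= 28.4 × (7/11)²
= 28.4 × 49/121
= 1391.6/121
≈ 11.5008

11.5008


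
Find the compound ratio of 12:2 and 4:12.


Compound ratio = (12×4) : (2×12)
= 48:24
GCD = 24
= 2:1

2:1


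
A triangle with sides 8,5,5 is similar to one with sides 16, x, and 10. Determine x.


Scale factor = 16/8 = 2
Missing side = 5 × 2
= 10.0

10.0


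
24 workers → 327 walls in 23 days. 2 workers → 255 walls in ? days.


Days ∝ work / workers, so d₂ = d₁ × (m₁/m₂) × (w₂/w₁)
Workers factor (inverse): 24/2 = 12.0000
Work factor (direct): 255/327 ≈ 0.7798
d₂ = 23 × 24/2 × 255/327 = (23 × 24 × 255) / (2 × 327) = 140760/654
≈ 215.23 days

215.23 days


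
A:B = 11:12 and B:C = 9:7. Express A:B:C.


Match B: multiply A:B by 9 → 99:108
Multiply B:C by 12 → 108:84
Combined: 99:108:84
GCD = 3
= 33:36:28

33:36:28


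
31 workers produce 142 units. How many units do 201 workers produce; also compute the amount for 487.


Direct proportion: y/x = constant
k = 142/31 ≈ 4.5806
y at x=201: k × 201 = 142 × 201 / 31 = 28542/31 ≈ 920.71
y at x=487: k × 487 = 142 × 487 / 31 = 69154/31 ≈ 2230.77
= 920.71 and 2230.77

920.71 and 2230.77


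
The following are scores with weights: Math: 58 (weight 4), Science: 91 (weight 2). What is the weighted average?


Numerator = 58×4 + 91×2
= 232 + 182
= 414
Total weight = 6
Weighted avg = 414/6
= 69.00

69.00


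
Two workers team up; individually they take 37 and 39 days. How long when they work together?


Rate of A = 1/37 per day
Rate of B = 1/39 per day
Combined rate = 1/37 + 1/39 = 76/1443 ≈ 0.0527 per day
Days = 1 / combined rate = 1443/76
≈ 18.99 days

18.99 days


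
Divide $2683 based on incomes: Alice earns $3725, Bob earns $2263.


Total income = 3725 + 2263 = $5988
Alice: $2683 × 3725/5988 = $1669.03
Bob: $2683 × 2263/5988 = $1013.97
= Alice: $1669.03, Bob: $1013.97

Alice: $1669.03, Bob: $1013.97


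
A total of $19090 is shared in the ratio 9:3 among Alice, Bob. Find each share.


Total parts = 9 + 3 = 12
Alice: 19090 × 9/12 = 14317.50
Bob: 19090 × 3/12 = 4772.50
= Alice: $14317.50, Bob: $4772.50

Alice: $14317.50, Bob: $4772.50


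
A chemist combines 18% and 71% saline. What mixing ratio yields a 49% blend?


Let x parts of 18% mix with y parts of 71%.
18x + 71y = 49(x + y)
18x + 71y = 49x + 49y
x(18 - 49) = y(49 - 71)
x/y = (71 - 49)/(49 - 18) = 22/31
Simplify: 22:31
= 22:31

22:31


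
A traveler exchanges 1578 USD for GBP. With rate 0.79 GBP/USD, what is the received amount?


Amount × rate = 1578 × 0.79
= 1246.62 GBP

1246.62 GBP


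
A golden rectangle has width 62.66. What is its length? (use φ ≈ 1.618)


φ = (1 + √5) / 2 ≈ 1.618
Length = width × φ = 62.66 × 1.618 = 101.38388
≈ 101.38

101.38


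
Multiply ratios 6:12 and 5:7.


Compound ratio = (6×5) : (12×7)
= 30:84
GCD = 6
= 5:14

5:14


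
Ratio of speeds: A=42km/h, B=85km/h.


Ratio = 42:85
GCD = 1
Simplified = 42:85
Time ratio (same distance) = 85:42
Speed ratio = 42:85

42:85


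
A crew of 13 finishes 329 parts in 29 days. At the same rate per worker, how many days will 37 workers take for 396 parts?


Days ∝ work / workers, so d₂ = d₁ × (m₁/m₂) × (w₂/w₁)
Workers factor (inverse): 13/37 ≈ 0.3514
Work factor (direct): 396/329 ≈ 1.2036
d₂ = 29 × 13/37 × 396/329 = (29 × 13 × 396) / (37 × 329) = 149292/12173
≈ 12.26 days

12.26 days


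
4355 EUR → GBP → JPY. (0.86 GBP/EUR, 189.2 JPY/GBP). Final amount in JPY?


Step 1: 4355 EUR × 0.86 = 3745.30 GBP
Step 2: 3745.30 GBP × 189.2 = 708610.76 JPY
Implied rate EUR→JPY = 0.86 × 189.2 = 162.7120
= 708610.76 JPY

708610.76 JPY


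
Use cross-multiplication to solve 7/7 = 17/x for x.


Cross multiply: 7 × x = 7 × 17
7x = 119
x = 119 / 7
= 17.00

17.00


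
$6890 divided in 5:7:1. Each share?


Total parts = 5 + 7 + 1 = 13
Part 1: 6890 × 5/13 = 2650.00
Part 2: 6890 × 7/13 = 3710.00
Part 3: 6890 × 1/13 = 530.00
= Part 1: $2650.00, Part 2: $3710.00, Part 3: $530.00

Part 1: $2650.00, Part 2: $3710.00, Part 3: $530.00


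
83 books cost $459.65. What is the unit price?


Unit rate = total / quantity
= 459.65 / 83
= $5.54 per unit

$5.54 per unit


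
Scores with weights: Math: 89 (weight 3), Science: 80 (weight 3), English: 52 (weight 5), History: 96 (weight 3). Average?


Numerator = 89×3 + 80×3 + 52×5 + 96×3
= 267 + 240 + 260 + 288
= 1055
Total weight = 14
Weighted avg = 1055/14
= 75.36

75.36


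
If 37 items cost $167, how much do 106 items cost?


Direct proportion: y/x = constant
k = 167/37 ≈ 4.5135
y₂ = k × 106 = 167 × 106 / 37 = 17702/37
≈ 478.43

478.43


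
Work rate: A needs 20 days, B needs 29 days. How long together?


Rate of A = 1/20 per day
Rate of B = 1/29 per day
Combined rate = 1/20 + 1/29 = 49/580 ≈ 0.0845 per day
Days = 1 / combined rate = 580/49
≈ 11.84 days

11.84 days


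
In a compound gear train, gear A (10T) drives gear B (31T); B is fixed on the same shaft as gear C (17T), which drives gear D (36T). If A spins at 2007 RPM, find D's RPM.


Stage 1: RPM_B = RPM_A × t_A/t_B = 2007 × 10/31 = 20070/31 ≈ 647.42
B and C share a shaft → RPM_C = RPM_B
Stage 2: RPM_D = RPM_C × t_C/t_D = RPM_A × (t_A×t_C)/(t_B×t_D)
Overall ratio = (10×17)/(31×36) = 170/1116
RPM_D = 2007 × 170/1116 = 341190/1116
≈ 305.73 RPM

305.73 RPM


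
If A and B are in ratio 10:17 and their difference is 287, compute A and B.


Let A = 10k, B = 17k.
17k - 10k = 287
7k = 287 → k = 287/7 = 41
A = 10×41 = 410, B = 17×41 = 697
= A = 410, B = 697

A = 410, B = 697


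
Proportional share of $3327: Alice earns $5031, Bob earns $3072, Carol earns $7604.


Total income = 5031 + 3072 + 7604 = $15707
Alice: $3327 × 5031/15707 = $1065.65
Bob: $3327 × 3072/15707 = $650.70
Carol: $3327 × 7604/15707 = $1610.65
= Alice: $1065.65, Bob: $650.70, Carol: $1610.65

Alice: $1065.65, Bob: $650.70, Carol: $1610.65


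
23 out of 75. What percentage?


Percentage = (part / whole) × 100
= (23 / 75) × 100
≈ 30.67%

30.67%


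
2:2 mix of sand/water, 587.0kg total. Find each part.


Total parts = 2 + 2 = 4
sand: 587.0 × 2/4 = 293.5kg
water: 587.0 × 2/4 = 293.5kg
= 293.5kg and 293.5kg

293.5kg and 293.5kg


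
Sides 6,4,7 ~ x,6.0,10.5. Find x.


Scale factor = 6.0/4 = 1.5
Missing side = 6 × 1.5
= 9.0

9.0


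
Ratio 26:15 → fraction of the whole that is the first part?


Total parts = 26 + 15 = 41
First part: 26/41 = 26/41
= 26/41

26/41


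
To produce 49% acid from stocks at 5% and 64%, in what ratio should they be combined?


Let x parts of 5% mix with y parts of 64%.
5x + 64y = 49(x + y)
5x + 64y = 49x + 49y
x(5 - 49) = y(49 - 64)
x/y = (64 - 49)/(49 - 5) = 15/44
Simplify: 15:44
= 15:44

15:44


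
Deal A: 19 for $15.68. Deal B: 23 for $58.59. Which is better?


Deal A: $15.68/19 = $0.8253/unit
Deal B: $58.59/23 = $2.5474/unit
A is cheaper per unit
= Deal A

Deal A


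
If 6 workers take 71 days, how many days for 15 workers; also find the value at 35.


Inverse proportion: x × y = constant
k = 6 × 71 = 426
At x=15: k/15 = 28.40
At x=35: k/35 = 12.17
= 28.40 and 12.17

28.40 and 12.17


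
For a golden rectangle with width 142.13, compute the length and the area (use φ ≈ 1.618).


φ = (1 + √5) / 2 ≈ 1.618
Length = width × φ = 142.13 × 1.618 = 229.96634
≈ 229.97
Area = width × length = 142.13 × 229.96634 = 32685.1159042 ≈ 32685.12
= Length: 229.97, Area: 32685.12

Length: 229.97, Area: 32685.12


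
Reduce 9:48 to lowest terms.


GCD(9, 48) = 3
9/3 : 48/3
= 3:16

3:16


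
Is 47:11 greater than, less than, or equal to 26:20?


47/11 = 4.2727
26/20 = 1.3000
4.2727 > 1.3000, so 47:11 is greater
= greater than

greater than


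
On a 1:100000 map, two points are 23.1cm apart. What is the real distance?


Real distance = map distance × scale
= 23.1cm × 100000
= 2310000 cm = 23100.0 m
= 23.100 km

23.100 km


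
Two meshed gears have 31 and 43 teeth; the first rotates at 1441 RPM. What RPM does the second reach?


Gear ratio = 31:43 = 31:43
RPM_B = RPM_A × (teeth_A / teeth_B)
= 1441 × (31/43)
= 1038.9 RPM

1038.9 RPM


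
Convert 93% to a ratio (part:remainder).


93% means 93 parts out of 100; remainder = 7
Part : remainder = 93:7
GCD = 1
= 93:7

93:7


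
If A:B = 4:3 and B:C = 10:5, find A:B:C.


Match B: multiply A:B by 10 → 40:30
Multiply B:C by 3 → 30:15
Combined: 40:30:15
GCD = 5
= 8:6:3

8:6:3


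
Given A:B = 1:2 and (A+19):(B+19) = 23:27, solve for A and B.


Let A = 1k, B = 2k.
(1k + 19) / (2k + 19) = 23/27
Cross-multiply: 27(1k + 19) = 23(2k + 19)
27k + 513 = 46k + 437
27k - 46k = 437 - 513
-19k = -76
k = -76/-19 = 4
A = 1×4 = 4, B = 2×4 = 8
= A = 4, B = 8

A = 4, B = 8


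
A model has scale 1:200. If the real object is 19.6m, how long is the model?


Model size = real / scale
= 19.6 / 200
= 0.0980 m

0.0980 m


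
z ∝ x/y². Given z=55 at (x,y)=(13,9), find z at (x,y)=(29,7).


z = k·x/y²
Solve for k using the known point: k = z·y²/x = 55×81/13 = 4455/13 ≈ 342.6923
Now evaluate at x=29, y=7:
z = k × 29 / 49 = (4455 × 29) / (13 × 49) = 129195/637
≈ 202.8179

202.8179


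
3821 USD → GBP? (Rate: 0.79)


Amount × rate = 3821 × 0.79
= 3018.59 GBP

3018.59 GBP


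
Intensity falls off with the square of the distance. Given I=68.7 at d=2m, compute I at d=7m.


I₁d₁² = I₂d₂²
I₂ = I₁ × (d₁/d₂)²
= 68.7 × (2/7)²
= 68.7 × 4/49
= 274.8/49
≈ 5.6082

5.6082


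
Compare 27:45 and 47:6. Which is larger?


27/45 = 0.6000
47/6 = 7.8333
0.6000 < 7.8333, so 27:45 is less
= 47:6

47:6


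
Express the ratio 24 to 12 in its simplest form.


GCD(24, 12) = 12
24/12 : 12/12
= 2:1

2:1


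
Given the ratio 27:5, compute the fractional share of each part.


Total parts = 27 + 5 = 32
First part: 27/32 = 27/32
Second part: 5/32 = 5/32
= 27/32 and 5/32

27/32 and 5/32


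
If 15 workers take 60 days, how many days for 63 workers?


Inverse proportion: x × y = constant
k = 15 × 60 = 900
y₂ = k / 63 = 900 / 63
= 14.29

14.29


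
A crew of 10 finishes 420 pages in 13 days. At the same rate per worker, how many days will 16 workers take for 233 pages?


Days ∝ work / workers, so d₂ = d₁ × (m₁/m₂) × (w₂/w₁)
Workers factor (inverse): 10/16 = 0.6250
Work factor (direct): 233/420 ≈ 0.5548
d₂ = 13 × 10/16 × 233/420 = (13 × 10 × 233) / (16 × 420) = 30290/6720
≈ 4.51 days

4.51 days


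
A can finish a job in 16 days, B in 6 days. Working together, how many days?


Rate of A = 1/16 per day
Rate of B = 1/6 per day
Combined rate = 1/16 + 1/6 = 22/96 ≈ 0.2292 per day
Days = 1 / combined rate = 96/22
≈ 4.36 days

4.36 days


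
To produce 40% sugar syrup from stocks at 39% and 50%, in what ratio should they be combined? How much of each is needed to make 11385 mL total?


Let x parts of 39% mix with y parts of 50%.
39x + 50y = 40(x + y)
39x + 50y = 40x + 40y
x(39 - 40) = y(40 - 50)
x/y = (50 - 40)/(40 - 39) = 10/1
Simplify: 10:1
Total parts = 11; one part = 11385/11 = 1035.00 mL
39% solution: 10×1035.00 = 10350.00 mL
50% solution: 1×1035.00 = 1035.00 mL
= ratio 10:1; 10350.00 mL and 1035.00 mL

ratio 10:1; 10350.00 mL and 1035.00 mL


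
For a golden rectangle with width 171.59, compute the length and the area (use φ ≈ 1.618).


φ = (1 + √5) / 2 ≈ 1.618
Length = width × φ = 171.59 × 1.618 = 277.63262
≈ 277.63
Area = width × length = 171.59 × 277.63262 = 47638.9812658 ≈ 47638.98
= Length: 277.63, Area: 47638.98

Length: 277.63, Area: 47638.98


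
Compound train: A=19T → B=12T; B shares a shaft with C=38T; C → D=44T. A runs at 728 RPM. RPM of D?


Stage 1: RPM_B = RPM_A × t_A/t_B = 728 × 19/12 = 13832/12 ≈ 1152.67
B and C share a shaft → RPM_C = RPM_B
Stage 2: RPM_D = RPM_C × t_C/t_D = RPM_A × (t_A×t_C)/(t_B×t_D)
Overall ratio = (19×38)/(12×44) = 722/528
RPM_D = 728 × 722/528 = 525616/528
≈ 995.48 RPM

995.48 RPM


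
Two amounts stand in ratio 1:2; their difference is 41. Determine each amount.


Let A = 1k, B = 2k.
2k - 1k = 41
1k = 41 → k = 41/1 = 41
A = 1×41 = 41, B = 2×41 = 82
= A = 41, B = 82

A = 41, B = 82


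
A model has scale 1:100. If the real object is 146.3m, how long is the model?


Model size = real / scale
= 146.3 / 100
= 1.4630 m

1.4630 m


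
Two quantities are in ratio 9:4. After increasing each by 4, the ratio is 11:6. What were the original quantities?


Let A = 9k, B = 4k.
(9k + 4) / (4k + 4) = 11/6
Cross-multiply: 6(9k + 4) = 11(4k + 4)
54k + 24 = 44k + 44
54k - 44k = 44 - 24
10k = 20
k = 20/10 = 2
A = 9×2 = 18, B = 4×2 = 8
= A = 18, B = 8

A = 18, B = 8


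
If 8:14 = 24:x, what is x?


Cross multiply: 8 × x = 14 × 24
8x = 336
x = 336 / 8
= 42.00

42.00


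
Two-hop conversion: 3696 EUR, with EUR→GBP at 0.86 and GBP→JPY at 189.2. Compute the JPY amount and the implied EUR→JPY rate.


Step 1: 3696 EUR × 0.86 = 3178.56 GBP
Step 2: 3178.56 GBP × 189.2 = 601383.55 JPY
Implied rate EUR→JPY = 0.86 × 189.2 = 162.7120
= 601383.55 JPY; implied rate 162.7120 JPY/EUR

601383.55 JPY; implied rate 162.7120 JPY/EUR


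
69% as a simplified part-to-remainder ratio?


69% means 69 parts out of 100; remainder = 31
Part : remainder = 69:31
GCD = 1
= 69:31

69:31


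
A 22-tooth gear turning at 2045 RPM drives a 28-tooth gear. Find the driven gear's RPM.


Gear ratio = 22:28 = 11:14
RPM_B = RPM_A × (teeth_A / teeth_B)
= 2045 × (22/28)
= 1606.8 RPM

1606.8 RPM


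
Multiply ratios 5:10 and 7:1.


Compound ratio = (5×7) : (10×1)
= 35:10
GCD = 5
= 7:2

7:2


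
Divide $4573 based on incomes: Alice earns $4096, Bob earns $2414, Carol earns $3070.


Total income = 4096 + 2414 + 3070 = $9580
Alice: $4573 × 4096/9580 = $1955.22
Bob: $4573 × 2414/9580 = $1152.32
Carol: $4573 × 3070/9580 = $1465.46
= Alice: $1955.22, Bob: $1152.32, Carol: $1465.46

Alice: $1955.22, Bob: $1152.32, Carol: $1465.46


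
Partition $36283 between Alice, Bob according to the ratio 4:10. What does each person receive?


Total parts = 4 + 10 = 14
Alice: 36283 × 4/14 = 10366.57
Bob: 36283 × 10/14 = 25916.43
= Alice: $10366.57, Bob: $25916.43

Alice: $10366.57, Bob: $25916.43


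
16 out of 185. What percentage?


Percentage = (part / whole) × 100
= (16 / 185) × 100
≈ 8.65%

8.65%


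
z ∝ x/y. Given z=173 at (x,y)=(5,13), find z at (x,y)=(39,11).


z = k·x/y
Solve for k using the known point: k = z·y/x = 173×13/5 = 2249/5 = 449.8000
Now evaluate at x=39, y=11:
z = k × 39 / 11 = (2249 × 39) / (5 × 11) = 87711/55
≈ 1594.7455

1594.7455


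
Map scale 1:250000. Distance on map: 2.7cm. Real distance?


Real distance = map distance × scale
= 2.7cm × 250000
= 675000 cm = 6750.0 m
= 6.750 km

6.750 km


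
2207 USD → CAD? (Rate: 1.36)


Amount × rate = 2207 × 1.36
= 3001.52 CAD

3001.52 CAD


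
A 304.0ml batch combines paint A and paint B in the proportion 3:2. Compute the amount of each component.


Total parts = 3 + 2 = 5
paint A: 304.0 × 3/5 = 182.4ml
paint B: 304.0 × 2/5 = 121.6ml
= 182.4ml and 121.6ml

182.4ml and 121.6ml


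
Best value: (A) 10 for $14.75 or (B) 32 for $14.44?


Deal A: $14.75/10 = $1.4750/unit
Deal B: $14.44/32 = $0.4513/unit
B is cheaper per unit
= Deal B

Deal B


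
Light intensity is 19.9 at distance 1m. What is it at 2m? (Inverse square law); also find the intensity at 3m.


I₁d₁² = I₂d₂²
I at 2m = 19.9 × (1/2)² = 19.9 × 1/4 = 19.9/4 = 4.9750
I at 3m = 19.9 × (1/3)² = 19.9 × 1/9 = 19.9/9 ≈ 2.2111
= 4.9750 and 2.2111

4.9750 and 2.2111


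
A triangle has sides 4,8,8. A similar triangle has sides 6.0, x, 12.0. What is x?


Scale factor = 6.0/4 = 1.5
Missing side = 8 × 1.5
= 12.0

12.0


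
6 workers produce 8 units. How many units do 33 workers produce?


Direct proportion: y/x = constant
k = 8/6 ≈ 1.3333
y₂ = k × 33 = 8 × 33 / 6 = 264/6
= 44.00

44.00


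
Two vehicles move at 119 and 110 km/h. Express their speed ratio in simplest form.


Ratio = 119:110
GCD = 1
Simplified = 119:110
Time ratio (same distance) = 110:119
Speed ratio = 119:110

119:110


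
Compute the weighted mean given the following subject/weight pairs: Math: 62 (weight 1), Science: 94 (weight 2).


Numerator = 62×1 + 94×2
= 62 + 188
= 250
Total weight = 3
Weighted avg = 250/3
= 83.33

83.33


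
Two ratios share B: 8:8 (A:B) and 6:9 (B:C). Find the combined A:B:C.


Match B: multiply A:B by 6 → 48:48
Multiply B:C by 8 → 48:72
Combined: 48:48:72
GCD = 24
= 2:2:3

2:2:3


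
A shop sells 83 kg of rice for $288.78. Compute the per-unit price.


Unit rate = total / quantity
= 288.78 / 83
= $3.48 per unit

$3.48 per unit


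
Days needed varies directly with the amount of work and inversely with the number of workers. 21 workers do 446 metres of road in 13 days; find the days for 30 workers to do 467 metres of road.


Days ∝ work / workers, so d₂ = d₁ × (m₁/m₂) × (w₂/w₁)
Workers factor (inverse): 21/30 = 0.7000
Work factor (direct): 467/446 ≈ 1.0471
d₂ = 13 × 21/30 × 467/446 = (13 × 21 × 467) / (30 × 446) = 127491/13380
≈ 9.53 days

9.53 days


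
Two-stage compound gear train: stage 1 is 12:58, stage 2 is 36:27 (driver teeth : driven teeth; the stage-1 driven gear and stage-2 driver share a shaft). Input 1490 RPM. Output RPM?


Stage 1: RPM_B = RPM_A × t_A/t_B = 1490 × 12/58 = 17880/58 ≈ 308.28
B and C share a shaft → RPM_C = RPM_B
Stage 2: RPM_D = RPM_C × t_C/t_D = RPM_A × (t_A×t_C)/(t_B×t_D)
Overall ratio = (12×36)/(58×27) = 432/1566
RPM_D = 1490 × 432/1566 = 643680/1566
≈ 411.03 RPM

411.03 RPM


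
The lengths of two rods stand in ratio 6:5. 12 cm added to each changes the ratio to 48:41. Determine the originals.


Let A = 6k, B = 5k.
(6k + 12) / (5k + 12) = 48/41
Cross-multiply: 41(6k + 12) = 48(5k + 12)
246k + 492 = 240k + 576
246k - 240k = 576 - 492
6k = 84
k = 84/6 = 14
A = 6×14 = 84, B = 5×14 = 70
= A = 84, B = 70

A = 84, B = 70


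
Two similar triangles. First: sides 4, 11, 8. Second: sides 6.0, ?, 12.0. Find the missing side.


Scale factor = 6.0/4 = 1.5
Missing side = 11 × 1.5
= 16.5

16.5


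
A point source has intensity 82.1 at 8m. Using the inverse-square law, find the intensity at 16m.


I₁d₁² = I₂d₂²
I₂ = I₁ × (d₁/d₂)²
= 82.1 × (8/16)²
= 82.1 × 64/256
= 5254.4/256
= 20.5250

20.5250


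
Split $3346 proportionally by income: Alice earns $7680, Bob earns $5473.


Total income = 7680 + 5473 = $13153
Alice: $3346 × 7680/13153 = $1953.72
Bob: $3346 × 5473/13153 = $1392.28
= Alice: $1953.72, Bob: $1392.28

Alice: $1953.72, Bob: $1392.28


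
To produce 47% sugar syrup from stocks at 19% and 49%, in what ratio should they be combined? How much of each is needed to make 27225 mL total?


Let x parts of 19% mix with y parts of 49%.
19x + 49y = 47(x + y)
19x + 49y = 47x + 47y
x(19 - 47) = y(47 - 49)
x/y = (49 - 47)/(47 - 19) = 2/28
Simplify: 1:14
Total parts = 15; one part = 27225/15 = 1815.00 mL
19% solution: 1×1815.00 = 1815.00 mL
49% solution: 14×1815.00 = 25410.00 mL
= ratio 1:14; 1815.00 mL and 25410.00 mL

ratio 1:14; 1815.00 mL and 25410.00 mL


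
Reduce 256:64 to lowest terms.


GCD(256, 64) = 64
256/64 : 64/64
= 4:1

4:1


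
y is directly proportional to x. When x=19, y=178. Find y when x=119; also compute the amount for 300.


Direct proportion: y/x = constant
k = 178/19 ≈ 9.3684
y at x=119: k × 119 = 178 × 119 / 19 = 21182/19 ≈ 1114.84
y at x=300: k × 300 = 178 × 300 / 19 = 53400/19 ≈ 2810.53
= 1114.84 and 2810.53

1114.84 and 2810.53


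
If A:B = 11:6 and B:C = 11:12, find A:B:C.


Match B: multiply A:B by 11 → 121:66
Multiply B:C by 6 → 66:72
Combined: 121:66:72
GCD = 1
= 121:66:72

121:66:72


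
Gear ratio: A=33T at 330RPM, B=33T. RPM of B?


Gear ratio = 33:33 = 1:1
RPM_B = RPM_A × (teeth_A / teeth_B)
= 330 × (33/33)
= 330.0 RPM

330.0 RPM


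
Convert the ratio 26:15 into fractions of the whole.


Total parts = 26 + 15 = 41
First part: 26/41 = 26/41
Second part: 15/41 = 15/41
= 26/41 and 15/41

26/41 and 15/41


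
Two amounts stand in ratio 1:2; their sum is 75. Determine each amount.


Let A = 1k, B = 2k.
1k + 2k = 75
3k = 75 → k = 75/3 = 25
A = 1×25 = 25, B = 2×25 = 50
= A = 25, B = 50

A = 25, B = 50


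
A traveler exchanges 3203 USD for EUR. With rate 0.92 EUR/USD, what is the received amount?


Amount × rate = 3203 × 0.92
= 2946.76 EUR

2946.76 EUR


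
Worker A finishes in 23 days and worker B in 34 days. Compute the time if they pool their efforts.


Rate of A = 1/23 per day
Rate of B = 1/34 per day
Combined rate = 1/23 + 1/34 = 57/782 ≈ 0.0729 per day
Days = 1 / combined rate = 782/57
≈ 13.72 days

13.72 days


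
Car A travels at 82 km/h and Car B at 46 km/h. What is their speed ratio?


Ratio = 82:46
GCD = 2
Simplified = 41:23
Time ratio (same distance) = 23:41
Speed ratio = 41:23

41:23


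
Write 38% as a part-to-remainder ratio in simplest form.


38% means 38 parts out of 100; remainder = 62
Part : remainder = 38:62
GCD = 2
= 19:31

19:31


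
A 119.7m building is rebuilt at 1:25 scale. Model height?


Model size = real / scale
= 119.7 / 25
= 4.7880 m

4.7880 m


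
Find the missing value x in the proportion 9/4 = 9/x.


Cross multiply: 9 × x = 4 × 9
9x = 36
x = 36 / 9
= 4.00

4.00


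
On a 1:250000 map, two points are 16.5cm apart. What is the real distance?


Real distance = map distance × scale
= 16.5cm × 250000
= 4125000 cm = 41250.0 m
= 41.250 km

41.250 km


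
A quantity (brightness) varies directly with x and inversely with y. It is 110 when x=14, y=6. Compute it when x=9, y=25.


z = k·x/y
Solve for k using the known point: k = z·y/x = 110×6/14 = 660/14 ≈ 47.1429
Now evaluate at x=9, y=25:
z = k × 9 / 25 = (660 × 9) / (14 × 25) = 5940/350
≈ 16.9714

16.9714


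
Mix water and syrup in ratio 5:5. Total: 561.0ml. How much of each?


Total parts = 5 + 5 = 10
water: 561.0 × 5/10 = 280.5ml
syrup: 561.0 × 5/10 = 280.5ml
= 280.5ml and 280.5ml

280.5ml and 280.5ml


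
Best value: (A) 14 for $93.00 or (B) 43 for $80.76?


Deal A: $93.00/14 = $6.6429/unit
Deal B: $80.76/43 = $1.8781/unit
B is cheaper per unit
= Deal B

Deal B


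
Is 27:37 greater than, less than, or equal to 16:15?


27/37 = 0.7297
16/15 = 1.0667
0.7297 < 1.0667, so 27:37 is less
= less than

less than


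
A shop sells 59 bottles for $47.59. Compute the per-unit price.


Unit rate = total / quantity
= 47.59 / 59
= $0.81 per unit

$0.81 per unit


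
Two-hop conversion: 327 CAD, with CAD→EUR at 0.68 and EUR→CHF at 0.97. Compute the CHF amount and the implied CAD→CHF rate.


Step 1: 327 CAD × 0.68 = 222.36 EUR
Step 2: 222.36 EUR × 0.97 = 215.69 CHF
Implied rate CAD→CHF = 0.68 × 0.97 = 0.6596
= 215.69 CHF; implied rate 0.6596 CHF/CAD

215.69 CHF; implied rate 0.6596 CHF/CAD


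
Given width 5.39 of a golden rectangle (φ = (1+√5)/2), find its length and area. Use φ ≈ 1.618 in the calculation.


φ = (1 + √5) / 2 ≈ 1.618
Length = width × φ = 5.39 × 1.618 = 8.72102
≈ 8.72
Area = width × length = 5.39 × 8.72102 = 47.0062978 ≈ 47.01
= Length: 8.72, Area: 47.01

Length: 8.72, Area: 47.01


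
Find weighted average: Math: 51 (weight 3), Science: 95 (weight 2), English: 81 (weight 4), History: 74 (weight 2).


Numerator = 51×3 + 95×2 + 81×4 + 74×2
= 153 + 190 + 324 + 148
= 815
Total weight = 11
Weighted avg = 815/11
= 74.09

74.09


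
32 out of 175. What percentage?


Percentage = (part / whole) × 100
= (32 / 175) × 100
≈ 18.29%

18.29%


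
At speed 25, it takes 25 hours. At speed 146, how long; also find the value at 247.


Inverse proportion: x × y = constant
k = 25 × 25 = 625
At x=146: k/146 = 4.28
At x=247: k/247 = 2.53
= 4.28 and 2.53

4.28 and 2.53


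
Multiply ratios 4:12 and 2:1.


Compound ratio = (4×2) : (12×1)
= 8:12
GCD = 4
= 2:3

2:3


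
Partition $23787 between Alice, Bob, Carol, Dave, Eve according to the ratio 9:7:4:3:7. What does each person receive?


Total parts = 9 + 7 + 4 + 3 + 7 = 30
Alice: 23787 × 9/30 = 7136.10
Bob: 23787 × 7/30 = 5550.30
Carol: 23787 × 4/30 = 3171.60
Dave: 23787 × 3/30 = 2378.70
Eve: 23787 × 7/30 = 5550.30
= Alice: $7136.10, Bob: $5550.30, Carol: $3171.60, Dave: $2378.70, Eve: $5550.30

Alice: $7136.10, Bob: $5550.30, Carol: $3171.60, Dave: $2378.70, Eve: $5550.30


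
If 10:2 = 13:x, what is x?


Cross multiply: 10 × x = 2 × 13
10x = 26
x = 26 / 10
= 2.60

2.60


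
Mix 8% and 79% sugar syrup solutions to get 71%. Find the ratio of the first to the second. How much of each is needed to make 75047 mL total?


Let x parts of 8% mix with y parts of 79%.
8x + 79y = 71(x + y)
8x + 79y = 71x + 71y
x(8 - 71) = y(71 - 79)
x/y = (79 - 71)/(71 - 8) = 8/63
Simplify: 8:63
Total parts = 71; one part = 75047/71 = 1057.00 mL
8% solution: 8×1057.00 = 8456.00 mL
79% solution: 63×1057.00 = 66591.00 mL
= ratio 8:63; 8456.00 mL and 66591.00 mL

ratio 8:63; 8456.00 mL and 66591.00 mL


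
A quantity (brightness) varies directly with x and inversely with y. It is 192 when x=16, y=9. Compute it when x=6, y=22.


z = k·x/y
Solve for k using the known point: k = z·y/x = 192×9/16 = 1728/16 = 108.0000
Now evaluate at x=6, y=22:
z = k × 6 / 22 = (1728 × 6) / (16 × 22) = 10368/352
≈ 29.4545

29.4545


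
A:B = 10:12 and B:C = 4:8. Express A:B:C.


Match B: multiply A:B by 4 → 40:48
Multiply B:C by 12 → 48:96
Combined: 40:48:96
GCD = 8
= 5:6:12

5:6:12


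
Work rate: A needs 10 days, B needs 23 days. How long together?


Rate of A = 1/10 per day
Rate of B = 1/23 per day
Combined rate = 1/10 + 1/23 = 33/230 ≈ 0.1435 per day
Days = 1 / combined rate = 230/33
≈ 6.97 days

6.97 days


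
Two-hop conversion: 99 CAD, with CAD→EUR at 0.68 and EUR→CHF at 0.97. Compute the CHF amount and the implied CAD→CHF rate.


Step 1: 99 CAD × 0.68 = 67.32 EUR
Step 2: 67.32 EUR × 0.97 = 65.30 CHF
Implied rate CAD→CHF = 0.68 × 0.97 = 0.6596
= 65.30 CHF; implied rate 0.6596 CHF/CAD

65.30 CHF; implied rate 0.6596 CHF/CAD


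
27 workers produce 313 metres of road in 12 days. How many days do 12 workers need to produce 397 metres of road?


Days ∝ work / workers, so d₂ = d₁ × (m₁/m₂) × (w₂/w₁)
Workers factor (inverse): 27/12 = 2.2500
Work factor (direct): 397/313 ≈ 1.2684
d₂ = 12 × 27/12 × 397/313 = (12 × 27 × 397) / (12 × 313) = 128628/3756
≈ 34.25 days

34.25 days


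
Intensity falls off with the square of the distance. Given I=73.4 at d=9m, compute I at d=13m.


I₁d₁² = I₂d₂²
I₂ = I₁ × (d₁/d₂)²
= 73.4 × (9/13)²
= 73.4 × 81/169
= 5945.4/169
≈ 35.1799

35.1799


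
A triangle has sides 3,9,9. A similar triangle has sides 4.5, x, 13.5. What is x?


Scale factor = 4.5/3 = 1.5
Missing side = 9 × 1.5
= 13.5

13.5


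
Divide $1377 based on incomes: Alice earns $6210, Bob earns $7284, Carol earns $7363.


Total income = 6210 + 7284 + 7363 = $20857
Alice: $1377 × 6210/20857 = $409.99
Bob: $1377 × 7284/20857 = $480.90
Carol: $1377 × 7363/20857 = $486.11
= Alice: $409.99, Bob: $480.90, Carol: $486.11

Alice: $409.99, Bob: $480.90, Carol: $486.11


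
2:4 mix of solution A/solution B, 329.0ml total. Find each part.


Total parts = 2 + 4 = 6
solution A: 329.0 × 2/6 = 109.7ml
solution B: 329.0 × 4/6 = 219.3ml
= 109.7ml and 219.3ml

109.7ml and 219.3ml


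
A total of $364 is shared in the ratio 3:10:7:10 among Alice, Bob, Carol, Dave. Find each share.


Total parts = 3 + 10 + 7 + 10 = 30
Alice: 364 × 3/30 = 36.40
Bob: 364 × 10/30 = 121.33
Carol: 364 × 7/30 = 84.93
Dave: 364 × 10/30 = 121.33
= Alice: $36.40, Bob: $121.33, Carol: $84.93, Dave: $121.33

Alice: $36.40, Bob: $121.33, Carol: $84.93, Dave: $121.33


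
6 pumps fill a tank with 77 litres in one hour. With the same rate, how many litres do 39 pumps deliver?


Direct proportion: y/x = constant
k = 77/6 ≈ 12.8333
y₂ = k × 39 = 77 × 39 / 6 = 3003/6
= 500.50

500.50


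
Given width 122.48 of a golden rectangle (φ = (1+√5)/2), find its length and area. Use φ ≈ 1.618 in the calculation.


φ = (1 + √5) / 2 ≈ 1.618
Length = width × φ = 122.48 × 1.618 = 198.17264
≈ 198.17
Area = width × length = 122.48 × 198.17264 = 24272.1849472 ≈ 24272.18
= Length: 198.17, Area: 24272.18

Length: 198.17, Area: 24272.18


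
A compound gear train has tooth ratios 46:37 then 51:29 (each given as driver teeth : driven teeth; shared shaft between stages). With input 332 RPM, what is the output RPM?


Stage 1: RPM_B = RPM_A × t_A/t_B = 332 × 46/37 = 15272/37 ≈ 412.76
B and C share a shaft → RPM_C = RPM_B
Stage 2: RPM_D = RPM_C × t_C/t_D = RPM_A × (t_A×t_C)/(t_B×t_D)
Overall ratio = (46×51)/(37×29) = 2346/1073
RPM_D = 332 × 2346/1073 = 778872/1073
≈ 725.88 RPM

725.88 RPM


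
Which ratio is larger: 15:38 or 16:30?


15/38 = 0.3947
16/30 = 0.5333
0.3947 < 0.5333, so 15:38 is less
= 16:30

16:30


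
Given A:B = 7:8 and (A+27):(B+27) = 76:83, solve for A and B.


Let A = 7k, B = 8k.
(7k + 27) / (8k + 27) = 76/83
Cross-multiply: 83(7k + 27) = 76(8k + 27)
581k + 2241 = 608k + 2052
581k - 608k = 2052 - 2241
-27k = -189
k = -189/-27 = 7
A = 7×7 = 49, B = 8×7 = 56
= A = 49, B = 56

A = 49, B = 56


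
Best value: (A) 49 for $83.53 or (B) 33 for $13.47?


Deal A: $83.53/49 = $1.7047/unit
Deal B: $13.47/33 = $0.4082/unit
B is cheaper per unit
= Deal B

Deal B


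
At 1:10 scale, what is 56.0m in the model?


Model size = real / scale
= 56.0 / 10
= 5.6000 m

5.6000 m


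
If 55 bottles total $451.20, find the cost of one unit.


Unit rate = total / quantity
= 451.20 / 55
= $8.20 per unit

$8.20 per unit


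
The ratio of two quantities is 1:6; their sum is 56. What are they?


Let A = 1k, B = 6k.
1k + 6k = 56
7k = 56 → k = 56/7 = 8
A = 1×8 = 8, B = 6×8 = 48
= A = 8, B = 48

A = 8, B = 48


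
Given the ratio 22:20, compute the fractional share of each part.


Total parts = 22 + 20 = 42
First part: 22/42 = 11/21
Second part: 20/42 = 10/21
= 11/21 and 10/21

11/21 and 10/21


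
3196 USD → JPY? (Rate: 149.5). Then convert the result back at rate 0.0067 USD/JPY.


Amount × rate = 3196 × 149.5 = 477802.00 JPY
Round-trip: 477802.00 × 0.0067 = 3201.27 USD
= 477802.00 JPY, then 3201.27 USD

477802.00 JPY, then 3201.27 USD


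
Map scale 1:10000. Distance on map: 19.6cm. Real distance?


Real distance = map distance × scale
= 19.6cm × 10000
= 196000 cm = 1960.0 m
= 1.960 km

1.960 km


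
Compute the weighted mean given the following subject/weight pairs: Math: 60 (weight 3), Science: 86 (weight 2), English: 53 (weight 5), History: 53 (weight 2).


Numerator = 60×3 + 86×2 + 53×5 + 53×2
= 180 + 172 + 265 + 106
= 723
Total weight = 12
Weighted avg = 723/12
= 60.25

60.25
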